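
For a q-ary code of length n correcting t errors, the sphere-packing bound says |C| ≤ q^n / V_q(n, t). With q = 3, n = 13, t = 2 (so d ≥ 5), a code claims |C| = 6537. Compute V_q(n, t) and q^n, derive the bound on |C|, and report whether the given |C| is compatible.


V_q(n, t) = 339, q^n = 1594323, Hamming bound = 4703, |C| = 6537 > bound (violated).

Step 1: Compute V_q(n, t) = Σ_{j=0}^2 C(n, j) (q−1)^j.
  j = 0: C(13,0)·(2)^0 = 1·1 = 1.
  j = 1: C(13,1)·(2)^1 = 13·2 = 26.
  j = 2: C(13,2)·(2)^2 = 78·4 = 312.
  V_q(n, t) = 1 + 26 + 312 = 339.
Step 2: q^n = 3^13 = 1594323.
Step 3: Hamming bound ⌊q^n / V_q(n,t)⌋ = ⌊1594323/339⌋ = 4703.
Step 4: Compare |C| = 6537 to 4703: violated.
The claimed |C| lies above the Hamming bound, so no 3-ary code of length 13 with d ≥ 5 can have 6537 codewords.


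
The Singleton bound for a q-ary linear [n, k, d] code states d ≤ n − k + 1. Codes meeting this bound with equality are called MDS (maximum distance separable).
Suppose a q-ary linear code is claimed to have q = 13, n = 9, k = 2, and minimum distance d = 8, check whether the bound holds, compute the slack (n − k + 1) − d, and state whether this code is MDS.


Singleton RHS = n − k + 1 = 8, slack = 0, bound satisfied, MDS.

Singleton bound: d ≤ n − k + 1.
Here n = 9, k = 2, so n − k + 1 = 8.
Given d = 8, check d ≤ 8: YES.
Slack = (n − k + 1) − d = 0.
The code is MDS (slack = 0).
Description: the claimed parameters are [9, 2, 8]_13; such a code would be MDS (meets Singleton bound).


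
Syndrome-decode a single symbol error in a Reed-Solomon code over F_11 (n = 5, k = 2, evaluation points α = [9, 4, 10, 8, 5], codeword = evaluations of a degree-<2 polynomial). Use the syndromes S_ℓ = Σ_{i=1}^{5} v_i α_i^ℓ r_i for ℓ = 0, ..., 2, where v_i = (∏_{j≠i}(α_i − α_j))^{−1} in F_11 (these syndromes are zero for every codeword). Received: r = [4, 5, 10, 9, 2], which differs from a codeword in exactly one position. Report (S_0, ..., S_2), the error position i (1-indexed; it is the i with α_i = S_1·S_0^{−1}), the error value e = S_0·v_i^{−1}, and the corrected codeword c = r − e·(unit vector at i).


S = (2, 8, 10), error at position 2, error magnitude e = 9, c = [4, 7, 10, 9, 2].

Step 1: column multipliers v_i = (∏_{j≠i}(α_i − α_j))^{−1} mod 11.
  i = 1 (α = 9): (9−4)(9−10)(9−8)(9−5) = 5·(−1)·1·4 = −20 ≡ 2, so v_1 = 2^{−1} = 6 (mod 11).
  i = 2 (α = 4): (4−9)(4−10)(4−8)(4−5) = (−5)·(−6)·(−4)·(−1) = 120 ≡ 10, so v_2 = 10^{−1} = 10 (mod 11).
  i = 3 (α = 10): (10−9)(10−4)(10−8)(10−5) = 1·6·2·5 = 60 ≡ 5, so v_3 = 5^{−1} = 9 (mod 11).
  i = 4 (α = 8): (8−9)(8−4)(8−10)(8−5) = (−1)·4·(−2)·3 = 24 ≡ 2, so v_4 = 2^{−1} = 6 (mod 11).
  i = 5 (α = 5): (5−9)(5−4)(5−10)(5−8) = (−4)·1·(−5)·(−3) = −60 ≡ 6, so v_5 = 6^{−1} = 2 (mod 11).
  v = [6, 10, 9, 6, 2].
Step 2: syndromes of r = [4, 5, 10, 9, 2] (all sums mod 11).
  S_0 = Σ v_i r_i = 6·4 + 10·5 + 9·10 + 6·9 + 2·2 = 222 ≡ 2.
  S_1 = Σ v_i α_i r_i = 6·9·4 + 10·4·5 + 9·10·10 + 6·8·9 + 2·5·2 = 1768 ≡ 8.
  α_i^2 mod 11 = [4, 5, 1, 9, 3].
  S_2 = Σ v_i α_i^2 r_i = 6·4·4 + 10·5·5 + 9·1·10 + 6·9·9 + 2·3·2 = 934 ≡ 10.
  S = (2, 8, 10) ≠ 0, so r is not a codeword (an error is present).
Step 3: locate the error. For a single error e at position i, S_ℓ = v_i·e·α_i^ℓ, so α_err = S_1/S_0.
  S_0^{−1} = 2^{−1} = 6 (mod 11), so α_err = 8·6 = 48 ≡ 4 = α_2. Error position i = 2.
  Consistency check: S_2/S_1 = 10·7 = 70 ≡ 4 = α_err ✓ (single-error assumption holds).
Step 4: error magnitude e = S_0/v_2 = S_0·∏_{j≠2}(α_2 − α_j) = 2·10 = 20 ≡ 9 (mod 11).
Step 5: correct position 2: c_2 = r_2 − e = 5 − 9 ≡ 7 (mod 11). Hence c = [4, 7, 10, 9, 2].
  Check: interpolating c through the α_i gives m(x) = 5 + 6·x (degree < 2) with m(α_i) = c_i for every i, so c is indeed a codeword.


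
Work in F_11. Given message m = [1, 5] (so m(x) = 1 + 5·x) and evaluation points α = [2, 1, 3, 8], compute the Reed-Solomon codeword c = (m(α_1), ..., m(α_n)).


c = [0, 6, 5, 8]

Message polynomial: m(x) = 1 + 5·x (mod 11).
For each evaluation point α_i, compute m(α_i) mod 11:
  α_1 = 2: Horner steps 5 → 0, so m(2) = 0.
  α_2 = 1: Horner steps 5 → 6, so m(1) = 6.
  α_3 = 3: Horner steps 5 → 5, so m(3) = 5.
  α_4 = 8: Horner steps 5 → 8, so m(8) = 8.
Codeword c = [0, 6, 5, 8] ∈ F_11^4.


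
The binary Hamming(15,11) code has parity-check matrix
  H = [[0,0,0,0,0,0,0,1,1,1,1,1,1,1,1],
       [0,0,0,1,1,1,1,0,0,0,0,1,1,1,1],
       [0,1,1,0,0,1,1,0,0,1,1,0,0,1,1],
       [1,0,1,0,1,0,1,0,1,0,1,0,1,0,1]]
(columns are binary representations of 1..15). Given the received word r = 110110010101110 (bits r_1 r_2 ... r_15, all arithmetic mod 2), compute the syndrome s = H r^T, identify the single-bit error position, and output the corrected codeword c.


s = (1, 1, 1, 1)^T, error position = 15, corrected codeword c = 110110010101111

Compute s = H r^T mod 2 one row at a time:
  s_1 = 1 + 0 + 1 + 0 + 1 + 1 + 1 + 0 = 5 ≡ 1 (mod 2).
  s_2 = 1 + 1 + 0 + 0 + 1 + 1 + 1 + 0 = 5 ≡ 1 (mod 2).
  s_3 = 1 + 0 + 0 + 0 + 1 + 0 + 1 + 0 = 3 ≡ 1 (mod 2).
  s_4 = 1 + 0 + 1 + 0 + 0 + 0 + 1 + 0 = 3 ≡ 1 (mod 2).
s = (1, 1, 1, 1)^T — this equals column 15 of H (binary 1111), so error is at position 15.
Correct: flip bit 15 of r = 110110010101110 to get c = 110110010101111.


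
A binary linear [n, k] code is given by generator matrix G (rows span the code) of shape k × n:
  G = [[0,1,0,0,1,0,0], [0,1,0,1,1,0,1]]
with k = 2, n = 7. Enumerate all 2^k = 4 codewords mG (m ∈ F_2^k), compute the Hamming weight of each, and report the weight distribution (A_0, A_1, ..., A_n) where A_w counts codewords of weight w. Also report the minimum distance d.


Weight distribution: A_0 = 1, A_2 = 2, A_4 = 1. Minimum distance d = 2.

Enumerate all 2^2 = 4 messages m ∈ F_2^2.
For each, compute codeword c = mG in F_2^7, then tally its weight.
  m = 00 → c = 0000000, weight = 0.
  m = 10 → c = 0100100, weight = 2.
  m = 01 → c = 0101101, weight = 4.
  m = 11 → c = 0001001, weight = 2.
Tally weights:
  weight 0: 1 codewords.
  weight 2: 2 codewords.
  weight 4: 1 codewords.
Minimum distance d = smallest w > 0 with A_w > 0 = 2.
Sanity: Σ A_w = 4 = 2^2 = 4 ✓.


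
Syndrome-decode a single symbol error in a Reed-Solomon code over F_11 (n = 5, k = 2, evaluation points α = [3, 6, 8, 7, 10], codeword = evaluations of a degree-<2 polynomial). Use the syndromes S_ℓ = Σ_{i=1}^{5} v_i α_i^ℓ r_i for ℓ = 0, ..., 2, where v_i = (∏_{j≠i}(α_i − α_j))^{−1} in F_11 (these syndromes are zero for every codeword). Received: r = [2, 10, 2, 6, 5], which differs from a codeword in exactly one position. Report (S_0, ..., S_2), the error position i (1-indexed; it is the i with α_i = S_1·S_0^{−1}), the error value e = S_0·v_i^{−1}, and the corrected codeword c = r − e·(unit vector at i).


S = (1, 3, 9), error at position 1, error magnitude e = 2, c = [0, 10, 2, 6, 5].

Step 1: column multipliers v_i = (∏_{j≠i}(α_i − α_j))^{−1} mod 11.
  i = 1 (α = 3): (3−6)(3−8)(3−7)(3−10) = (−3)·(−5)·(−4)·(−7) = 420 ≡ 2, so v_1 = 2^{−1} = 6 (mod 11).
  i = 2 (α = 6): (6−3)(6−8)(6−7)(6−10) = 3·(−2)·(−1)·(−4) = −24 ≡ 9, so v_2 = 9^{−1} = 5 (mod 11).
  i = 3 (α = 8): (8−3)(8−6)(8−7)(8−10) = 5·2·1·(−2) = −20 ≡ 2, so v_3 = 2^{−1} = 6 (mod 11).
  i = 4 (α = 7): (7−3)(7−6)(7−8)(7−10) = 4·1·(−1)·(−3) = 12 ≡ 1, so v_4 = 1^{−1} = 1 (mod 11).
  i = 5 (α = 10): (10−3)(10−6)(10−8)(10−7) = 7·4·2·3 = 168 ≡ 3, so v_5 = 3^{−1} = 4 (mod 11).
  v = [6, 5, 6, 1, 4].
Step 2: syndromes of r = [2, 10, 2, 6, 5] (all sums mod 11).
  S_0 = Σ v_i r_i = 6·2 + 5·10 + 6·2 + 1·6 + 4·5 = 100 ≡ 1.
  S_1 = Σ v_i α_i r_i = 6·3·2 + 5·6·10 + 6·8·2 + 1·7·6 + 4·10·5 = 674 ≡ 3.
  α_i^2 mod 11 = [9, 3, 9, 5, 1].
  S_2 = Σ v_i α_i^2 r_i = 6·9·2 + 5·3·10 + 6·9·2 + 1·5·6 + 4·1·5 = 416 ≡ 9.
  S = (1, 3, 9) ≠ 0, so r is not a codeword (an error is present).
Step 3: locate the error. For a single error e at position i, S_ℓ = v_i·e·α_i^ℓ, so α_err = S_1/S_0.
  S_0^{−1} = 1^{−1} = 1 (mod 11), so α_err = 3·1 = 3 ≡ 3 = α_1. Error position i = 1.
  Consistency check: S_2/S_1 = 9·4 = 36 ≡ 3 = α_err ✓ (single-error assumption holds).
Step 4: error magnitude e = S_0/v_1 = S_0·∏_{j≠1}(α_1 − α_j) = 1·2 = 2 ≡ 2 (mod 11).
Step 5: correct position 1: c_1 = r_1 − e = 2 − 2 ≡ 0 (mod 11). Hence c = [0, 10, 2, 6, 5].
  Check: interpolating c through the α_i gives m(x) = 1 + 7·x (degree < 2) with m(α_i) = c_i for every i, so c is indeed a codeword.


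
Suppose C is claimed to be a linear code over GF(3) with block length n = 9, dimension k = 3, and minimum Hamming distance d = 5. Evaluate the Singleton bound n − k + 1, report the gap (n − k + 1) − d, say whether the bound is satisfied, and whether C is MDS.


Singleton RHS = n − k + 1 = 7, slack = 2, bound satisfied, not MDS.

Singleton bound: d ≤ n − k + 1.
Here n = 9, k = 3, so n − k + 1 = 7.
Given d = 5, check d ≤ 7: YES.
Slack = (n − k + 1) − d = 2.
The code is NOT MDS (slack = 2 > 0).
Description: the claimed parameters are [9, 3, 5]_3; such a code would be non-MDS.


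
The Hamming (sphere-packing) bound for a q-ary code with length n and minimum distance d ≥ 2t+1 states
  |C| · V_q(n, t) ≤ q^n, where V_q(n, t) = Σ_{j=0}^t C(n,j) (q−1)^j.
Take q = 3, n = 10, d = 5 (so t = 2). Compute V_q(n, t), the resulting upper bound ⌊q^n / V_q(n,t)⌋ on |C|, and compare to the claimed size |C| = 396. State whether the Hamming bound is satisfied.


V_q(n, t) = 201, q^n = 59049, Hamming bound = 293, |C| = 396 > bound (violated).

Step 1: Compute V_q(n, t) = Σ_{j=0}^2 C(n, j) (q−1)^j.
  j = 0: C(10,0)·(2)^0 = 1·1 = 1.
  j = 1: C(10,1)·(2)^1 = 10·2 = 20.
  j = 2: C(10,2)·(2)^2 = 45·4 = 180.
  V_q(n, t) = 1 + 20 + 180 = 201.
Step 2: q^n = 3^10 = 59049.
Step 3: Hamming bound ⌊q^n / V_q(n,t)⌋ = ⌊59049/201⌋ = 293.
Step 4: Compare |C| = 396 to 293: violated.
The claimed |C| lies above the Hamming bound, so no 3-ary code of length 10 with d ≥ 5 can have 396 codewords.


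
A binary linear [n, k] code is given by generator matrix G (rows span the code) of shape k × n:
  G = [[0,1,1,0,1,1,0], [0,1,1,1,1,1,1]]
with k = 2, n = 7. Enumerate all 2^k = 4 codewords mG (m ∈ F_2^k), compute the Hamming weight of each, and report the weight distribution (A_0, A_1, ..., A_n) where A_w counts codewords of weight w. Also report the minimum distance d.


Weight distribution: A_0 = 1, A_2 = 1, A_4 = 1, A_6 = 1. Minimum distance d = 2.

Enumerate all 2^2 = 4 messages m ∈ F_2^2.
For each, compute codeword c = mG in F_2^7, then tally its weight.
  m = 00 → c = 0000000, weight = 0.
  m = 10 → c = 0110110, weight = 4.
  m = 01 → c = 0111111, weight = 6.
  m = 11 → c = 0001001, weight = 2.
Tally weights:
  weight 0: 1 codewords.
  weight 2: 1 codewords.
  weight 4: 1 codewords.
  weight 6: 1 codewords.
Minimum distance d = smallest w > 0 with A_w > 0 = 2.
Sanity: Σ A_w = 4 = 2^2 = 4 ✓.


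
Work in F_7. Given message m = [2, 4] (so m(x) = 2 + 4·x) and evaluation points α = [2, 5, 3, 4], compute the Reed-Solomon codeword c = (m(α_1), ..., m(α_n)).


c = [3, 1, 0, 4]

Message polynomial: m(x) = 2 + 4·x (mod 7).
For each evaluation point α_i, compute m(α_i) mod 7:
  α_1 = 2: Horner steps 4 → 3, so m(2) = 3.
  α_2 = 5: Horner steps 4 → 1, so m(5) = 1.
  α_3 = 3: Horner steps 4 → 0, so m(3) = 0.
  α_4 = 4: Horner steps 4 → 4, so m(4) = 4.
Codeword c = [3, 1, 0, 4] ∈ F_7^4.


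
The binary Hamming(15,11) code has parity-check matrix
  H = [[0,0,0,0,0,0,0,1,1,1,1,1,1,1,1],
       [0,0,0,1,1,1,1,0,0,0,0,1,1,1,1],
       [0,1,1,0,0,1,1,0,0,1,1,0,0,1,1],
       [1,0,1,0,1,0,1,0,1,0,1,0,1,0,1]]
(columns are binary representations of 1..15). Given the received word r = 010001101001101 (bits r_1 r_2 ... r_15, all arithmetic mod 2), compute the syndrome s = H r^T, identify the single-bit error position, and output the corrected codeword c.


s = (0, 1, 0, 0)^T, error position = 4, corrected codeword c = 010101101001101

Compute s = H r^T mod 2 one row at a time:
  s_1 = 0 + 1 + 0 + 0 + 1 + 1 + 0 + 1 = 4 ≡ 0 (mod 2).
  s_2 = 0 + 0 + 1 + 1 + 1 + 1 + 0 + 1 = 5 ≡ 1 (mod 2).
  s_3 = 1 + 0 + 1 + 1 + 0 + 0 + 0 + 1 = 4 ≡ 0 (mod 2).
  s_4 = 0 + 0 + 0 + 1 + 1 + 0 + 1 + 1 = 4 ≡ 0 (mod 2).
s = (0, 1, 0, 0)^T — this equals column 4 of H (binary 0100), so error is at position 4.
Correct: flip bit 4 of r = 010001101001101 to get c = 010101101001101.


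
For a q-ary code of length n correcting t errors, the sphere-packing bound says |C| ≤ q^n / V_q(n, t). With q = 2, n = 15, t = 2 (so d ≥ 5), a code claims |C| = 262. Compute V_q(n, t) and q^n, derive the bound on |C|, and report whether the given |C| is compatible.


V_q(n, t) = 121, q^n = 32768, Hamming bound = 270, |C| = 262 ≤ bound (satisfied).

Step 1: Compute V_q(n, t) = Σ_{j=0}^2 C(n, j) (q−1)^j.
  j = 0: C(15,0)·(1)^0 = 1·1 = 1.
  j = 1: C(15,1)·(1)^1 = 15·1 = 15.
  j = 2: C(15,2)·(1)^2 = 105·1 = 105.
  V_q(n, t) = 1 + 15 + 105 = 121.
Step 2: q^n = 2^15 = 32768.
Step 3: Hamming bound ⌊q^n / V_q(n,t)⌋ = ⌊32768/121⌋ = 270.
Step 4: Compare |C| = 262 to 270: satisfied.
The claimed |C| lies below the Hamming bound.


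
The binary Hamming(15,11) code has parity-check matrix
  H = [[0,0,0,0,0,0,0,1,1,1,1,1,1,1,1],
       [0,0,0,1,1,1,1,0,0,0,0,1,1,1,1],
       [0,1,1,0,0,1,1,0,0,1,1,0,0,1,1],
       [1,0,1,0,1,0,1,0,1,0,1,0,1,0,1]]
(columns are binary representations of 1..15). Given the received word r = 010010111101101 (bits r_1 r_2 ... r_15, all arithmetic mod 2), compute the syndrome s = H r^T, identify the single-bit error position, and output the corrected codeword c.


s = (0, 1, 0, 1)^T, error position = 5, corrected codeword c = 010000111101101

Compute s = H r^T mod 2 one row at a time:
  s_1 = 1 + 1 + 1 + 0 + 1 + 1 + 0 + 1 = 6 ≡ 0 (mod 2).
  s_2 = 0 + 1 + 0 + 1 + 1 + 1 + 0 + 1 = 5 ≡ 1 (mod 2).
  s_3 = 1 + 0 + 0 + 1 + 1 + 0 + 0 + 1 = 4 ≡ 0 (mod 2).
  s_4 = 0 + 0 + 1 + 1 + 1 + 0 + 1 + 1 = 5 ≡ 1 (mod 2).
s = (0, 1, 0, 1)^T — this equals column 5 of H (binary 0101), so error is at position 5.
Correct: flip bit 5 of r = 010010111101101 to get c = 010000111101101.


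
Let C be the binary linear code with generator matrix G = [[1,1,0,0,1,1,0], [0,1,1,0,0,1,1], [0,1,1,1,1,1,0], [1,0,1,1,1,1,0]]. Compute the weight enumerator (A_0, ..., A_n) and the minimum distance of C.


Weight distribution: A_0 = 1, A_2 = 2, A_3 = 4, A_4 = 5, A_5 = 4. Minimum distance d = 2.

Enumerate all 2^4 = 16 messages m ∈ F_2^4.
For each, compute codeword c = mG in F_2^7, then tally its weight.
  m = 0000 → c = 0000000, weight = 0.
  m = 1000 → c = 1100110, weight = 4.
  m = 0100 → c = 0110011, weight = 4.
  m = 1100 → c = 1010101, weight = 4.
  m = 0010 → c = 0111110, weight = 5.
  m = 1010 → c = 1011000, weight = 3.
  m = 0110 → c = 0001101, weight = 3.
  m = 1110 → c = 1101011, weight = 5.
  m = 0001 → c = 1011110, weight = 5.
  m = 1001 → c = 0111000, weight = 3.
  m = 0101 → c = 1101101, weight = 5.
  m = 1101 → c = 0001011, weight = 3.
  m = 0011 → c = 1100000, weight = 2.
  m = 1011 → c = 0000110, weight = 2.
  m = 0111 → c = 1010011, weight = 4.
  m = 1111 → c = 0110101, weight = 4.
Tally weights:
  weight 0: 1 codewords.
  weight 2: 2 codewords.
  weight 3: 4 codewords.
  weight 4: 5 codewords.
  weight 5: 4 codewords.
Minimum distance d = smallest w > 0 with A_w > 0 = 2.
Sanity: Σ A_w = 16 = 2^4 = 16 ✓.


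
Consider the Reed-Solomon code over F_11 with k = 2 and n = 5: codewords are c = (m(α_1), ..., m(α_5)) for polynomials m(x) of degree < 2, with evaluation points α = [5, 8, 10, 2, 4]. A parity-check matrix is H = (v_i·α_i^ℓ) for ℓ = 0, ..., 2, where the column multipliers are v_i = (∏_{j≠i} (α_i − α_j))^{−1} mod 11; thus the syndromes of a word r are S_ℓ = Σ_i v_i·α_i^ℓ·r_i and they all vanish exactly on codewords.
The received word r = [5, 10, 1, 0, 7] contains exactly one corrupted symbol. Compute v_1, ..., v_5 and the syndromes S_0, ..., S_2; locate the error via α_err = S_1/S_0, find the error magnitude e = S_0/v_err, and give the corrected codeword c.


S = (4, 7, 4), error at position 3, error magnitude e = 6, c = [5, 10, 6, 0, 7].

Step 1: column multipliers v_i = (∏_{j≠i}(α_i − α_j))^{−1} mod 11.
  i = 1 (α = 5): (5−8)(5−10)(5−2)(5−4) = (−3)·(−5)·3·1 = 45 ≡ 1, so v_1 = 1^{−1} = 1 (mod 11).
  i = 2 (α = 8): (8−5)(8−10)(8−2)(8−4) = 3·(−2)·6·4 = −144 ≡ 10, so v_2 = 10^{−1} = 10 (mod 11).
  i = 3 (α = 10): (10−5)(10−8)(10−2)(10−4) = 5·2·8·6 = 480 ≡ 7, so v_3 = 7^{−1} = 8 (mod 11).
  i = 4 (α = 2): (2−5)(2−8)(2−10)(2−4) = (−3)·(−6)·(−8)·(−2) = 288 ≡ 2, so v_4 = 2^{−1} = 6 (mod 11).
  i = 5 (α = 4): (4−5)(4−8)(4−10)(4−2) = (−1)·(−4)·(−6)·2 = −48 ≡ 7, so v_5 = 7^{−1} = 8 (mod 11).
  v = [1, 10, 8, 6, 8].
Step 2: syndromes of r = [5, 10, 1, 0, 7] (all sums mod 11).
  S_0 = Σ v_i r_i = 1·5 + 10·10 + 8·1 + 6·0 + 8·7 = 169 ≡ 4.
  S_1 = Σ v_i α_i r_i = 1·5·5 + 10·8·10 + 8·10·1 + 6·2·0 + 8·4·7 = 1129 ≡ 7.
  α_i^2 mod 11 = [3, 9, 1, 4, 5].
  S_2 = Σ v_i α_i^2 r_i = 1·3·5 + 10·9·10 + 8·1·1 + 6·4·0 + 8·5·7 = 1203 ≡ 4.
  S = (4, 7, 4) ≠ 0, so r is not a codeword (an error is present).
Step 3: locate the error. For a single error e at position i, S_ℓ = v_i·e·α_i^ℓ, so α_err = S_1/S_0.
  S_0^{−1} = 4^{−1} = 3 (mod 11), so α_err = 7·3 = 21 ≡ 10 = α_3. Error position i = 3.
  Consistency check: S_2/S_1 = 4·8 = 32 ≡ 10 = α_err ✓ (single-error assumption holds).
Step 4: error magnitude e = S_0/v_3 = S_0·∏_{j≠3}(α_3 − α_j) = 4·7 = 28 ≡ 6 (mod 11).
Step 5: correct position 3: c_3 = r_3 − e = 1 − 6 ≡ 6 (mod 11). Hence c = [5, 10, 6, 0, 7].
  Check: interpolating c through the α_i gives m(x) = 4 + 9·x (degree < 2) with m(α_i) = c_i for every i, so c is indeed a codeword.


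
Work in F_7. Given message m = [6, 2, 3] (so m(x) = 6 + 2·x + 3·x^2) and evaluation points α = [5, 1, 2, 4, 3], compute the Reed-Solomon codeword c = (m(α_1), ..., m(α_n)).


c = [0, 4, 1, 6, 4]

Message polynomial: m(x) = 6 + 2·x + 3·x^2 (mod 7).
For each evaluation point α_i, compute m(α_i) mod 7:
  α_1 = 5: Horner steps 3 → 3 → 0, so m(5) = 0.
  α_2 = 1: Horner steps 3 → 5 → 4, so m(1) = 4.
  α_3 = 2: Horner steps 3 → 1 → 1, so m(2) = 1.
  α_4 = 4: Horner steps 3 → 0 → 6, so m(4) = 6.
  α_5 = 3: Horner steps 3 → 4 → 4, so m(3) = 4.
Codeword c = [0, 4, 1, 6, 4] ∈ F_7^5.


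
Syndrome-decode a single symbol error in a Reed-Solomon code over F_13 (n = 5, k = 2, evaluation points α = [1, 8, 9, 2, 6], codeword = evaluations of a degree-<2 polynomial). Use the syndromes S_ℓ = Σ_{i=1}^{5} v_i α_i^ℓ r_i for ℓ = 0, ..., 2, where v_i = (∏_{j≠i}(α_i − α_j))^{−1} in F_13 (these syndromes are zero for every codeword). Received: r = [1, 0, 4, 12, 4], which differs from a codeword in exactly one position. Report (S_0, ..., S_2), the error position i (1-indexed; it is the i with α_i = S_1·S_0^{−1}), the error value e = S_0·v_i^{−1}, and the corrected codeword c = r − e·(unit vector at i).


S = (7, 11, 8), error at position 3, error magnitude e = 6, c = [1, 0, 11, 12, 4].

Step 1: column multipliers v_i = (∏_{j≠i}(α_i − α_j))^{−1} mod 13.
  i = 1 (α = 1): (1−8)(1−9)(1−2)(1−6) = (−7)·(−8)·(−1)·(−5) = 280 ≡ 7, so v_1 = 7^{−1} = 2 (mod 13).
  i = 2 (α = 8): (8−1)(8−9)(8−2)(8−6) = 7·(−1)·6·2 = −84 ≡ 7, so v_2 = 7^{−1} = 2 (mod 13).
  i = 3 (α = 9): (9−1)(9−8)(9−2)(9−6) = 8·1·7·3 = 168 ≡ 12, so v_3 = 12^{−1} = 12 (mod 13).
  i = 4 (α = 2): (2−1)(2−8)(2−9)(2−6) = 1·(−6)·(−7)·(−4) = −168 ≡ 1, so v_4 = 1^{−1} = 1 (mod 13).
  i = 5 (α = 6): (6−1)(6−8)(6−9)(6−2) = 5·(−2)·(−3)·4 = 120 ≡ 3, so v_5 = 3^{−1} = 9 (mod 13).
  v = [2, 2, 12, 1, 9].
Step 2: syndromes of r = [1, 0, 4, 12, 4] (all sums mod 13).
  S_0 = Σ v_i r_i = 2·1 + 2·0 + 12·4 + 1·12 + 9·4 = 98 ≡ 7.
  S_1 = Σ v_i α_i r_i = 2·1·1 + 2·8·0 + 12·9·4 + 1·2·12 + 9·6·4 = 674 ≡ 11.
  α_i^2 mod 13 = [1, 12, 3, 4, 10].
  S_2 = Σ v_i α_i^2 r_i = 2·1·1 + 2·12·0 + 12·3·4 + 1·4·12 + 9·10·4 = 554 ≡ 8.
  S = (7, 11, 8) ≠ 0, so r is not a codeword (an error is present).
Step 3: locate the error. For a single error e at position i, S_ℓ = v_i·e·α_i^ℓ, so α_err = S_1/S_0.
  S_0^{−1} = 7^{−1} = 2 (mod 13), so α_err = 11·2 = 22 ≡ 9 = α_3. Error position i = 3.
  Consistency check: S_2/S_1 = 8·6 = 48 ≡ 9 = α_err ✓ (single-error assumption holds).
Step 4: error magnitude e = S_0/v_3 = S_0·∏_{j≠3}(α_3 − α_j) = 7·12 = 84 ≡ 6 (mod 13).
Step 5: correct position 3: c_3 = r_3 − e = 4 − 6 ≡ 11 (mod 13). Hence c = [1, 0, 11, 12, 4].
  Check: interpolating c through the α_i gives m(x) = 3 + 11·x (degree < 2) with m(α_i) = c_i for every i, so c is indeed a codeword.


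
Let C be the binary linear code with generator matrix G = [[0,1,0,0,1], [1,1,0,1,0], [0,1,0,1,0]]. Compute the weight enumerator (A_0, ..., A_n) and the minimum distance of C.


Weight distribution: A_0 = 1, A_1 = 1, A_2 = 3, A_3 = 3. Minimum distance d = 1.

Enumerate all 2^3 = 8 messages m ∈ F_2^3.
For each, compute codeword c = mG in F_2^5, then tally its weight.
  m = 000 → c = 00000, weight = 0.
  m = 100 → c = 01001, weight = 2.
  m = 010 → c = 11010, weight = 3.
  m = 110 → c = 10011, weight = 3.
  m = 001 → c = 01010, weight = 2.
  m = 101 → c = 00011, weight = 2.
  m = 011 → c = 10000, weight = 1.
  m = 111 → c = 11001, weight = 3.
Tally weights:
  weight 0: 1 codewords.
  weight 1: 1 codewords.
  weight 2: 3 codewords.
  weight 3: 3 codewords.
Minimum distance d = smallest w > 0 with A_w > 0 = 1.
Sanity: Σ A_w = 8 = 2^3 = 8 ✓.


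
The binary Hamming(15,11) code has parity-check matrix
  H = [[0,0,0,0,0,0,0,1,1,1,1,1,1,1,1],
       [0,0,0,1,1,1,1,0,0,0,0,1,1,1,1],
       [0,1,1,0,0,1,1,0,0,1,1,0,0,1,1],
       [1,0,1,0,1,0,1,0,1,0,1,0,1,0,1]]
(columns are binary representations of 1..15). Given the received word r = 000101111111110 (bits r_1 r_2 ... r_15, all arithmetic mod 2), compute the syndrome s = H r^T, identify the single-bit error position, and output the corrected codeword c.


s = (1, 0, 1, 0)^T, error position = 10, corrected codeword c = 000101111011110

Compute s = H r^T mod 2 one row at a time:
  s_1 = 1 + 1 + 1 + 1 + 1 + 1 + 1 + 0 = 7 ≡ 1 (mod 2).
  s_2 = 1 + 0 + 1 + 1 + 1 + 1 + 1 + 0 = 6 ≡ 0 (mod 2).
  s_3 = 0 + 0 + 1 + 1 + 1 + 1 + 1 + 0 = 5 ≡ 1 (mod 2).
  s_4 = 0 + 0 + 0 + 1 + 1 + 1 + 1 + 0 = 4 ≡ 0 (mod 2).
s = (1, 0, 1, 0)^T — this equals column 10 of H (binary 1010), so error is at position 10.
Correct: flip bit 10 of r = 000101111111110 to get c = 000101111011110.


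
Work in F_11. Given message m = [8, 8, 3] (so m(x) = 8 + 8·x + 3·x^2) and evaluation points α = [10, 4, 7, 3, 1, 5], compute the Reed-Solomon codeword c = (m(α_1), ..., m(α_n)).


c = [3, 0, 2, 4, 8, 2]

Message polynomial: m(x) = 8 + 8·x + 3·x^2 (mod 11).
For each evaluation point α_i, compute m(α_i) mod 11:
  α_1 = 10: Horner steps 3 → 5 → 3, so m(10) = 3.
  α_2 = 4: Horner steps 3 → 9 → 0, so m(4) = 0.
  α_3 = 7: Horner steps 3 → 7 → 2, so m(7) = 2.
  α_4 = 3: Horner steps 3 → 6 → 4, so m(3) = 4.
  α_5 = 1: Horner steps 3 → 0 → 8, so m(1) = 8.
  α_6 = 5: Horner steps 3 → 1 → 2, so m(5) = 2.
Codeword c = [3, 0, 2, 4, 8, 2] ∈ F_11^6.


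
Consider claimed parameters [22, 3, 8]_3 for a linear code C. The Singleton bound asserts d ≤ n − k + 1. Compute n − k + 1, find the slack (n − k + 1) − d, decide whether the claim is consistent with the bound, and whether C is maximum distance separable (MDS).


Singleton RHS = n − k + 1 = 20, slack = 12, bound satisfied, not MDS.

Singleton bound: d ≤ n − k + 1.
Here n = 22, k = 3, so n − k + 1 = 20.
Given d = 8, check d ≤ 20: YES.
Slack = (n − k + 1) − d = 12.
The code is NOT MDS (slack = 12 > 0).
Description: the claimed parameters are [22, 3, 8]_3; such a code would be non-MDS.


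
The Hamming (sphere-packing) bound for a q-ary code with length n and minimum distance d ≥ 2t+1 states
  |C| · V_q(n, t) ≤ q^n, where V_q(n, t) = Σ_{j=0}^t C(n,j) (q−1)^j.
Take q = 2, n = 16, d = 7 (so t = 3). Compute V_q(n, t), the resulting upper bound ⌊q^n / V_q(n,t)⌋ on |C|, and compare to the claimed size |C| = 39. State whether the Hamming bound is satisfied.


V_q(n, t) = 697, q^n = 65536, Hamming bound = 94, |C| = 39 ≤ bound (satisfied).

Step 1: Compute V_q(n, t) = Σ_{j=0}^3 C(n, j) (q−1)^j.
  j = 0: C(16,0)·(1)^0 = 1·1 = 1.
  j = 1: C(16,1)·(1)^1 = 16·1 = 16.
  j = 2: C(16,2)·(1)^2 = 120·1 = 120.
  j = 3: C(16,3)·(1)^3 = 560·1 = 560.
  V_q(n, t) = 1 + 16 + 120 + 560 = 697.
Step 2: q^n = 2^16 = 65536.
Step 3: Hamming bound ⌊q^n / V_q(n,t)⌋ = ⌊65536/697⌋ = 94.
Step 4: Compare |C| = 39 to 94: satisfied.
The claimed |C| lies below the Hamming bound.


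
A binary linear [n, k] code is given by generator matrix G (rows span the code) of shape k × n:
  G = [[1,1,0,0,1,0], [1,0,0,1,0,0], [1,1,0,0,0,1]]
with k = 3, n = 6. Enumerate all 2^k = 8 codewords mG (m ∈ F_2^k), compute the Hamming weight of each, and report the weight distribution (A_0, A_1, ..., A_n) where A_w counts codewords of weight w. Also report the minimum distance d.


Weight distribution: A_0 = 1, A_2 = 2, A_3 = 4, A_4 = 1. Minimum distance d = 2.

Enumerate all 2^3 = 8 messages m ∈ F_2^3.
For each, compute codeword c = mG in F_2^6, then tally its weight.
  m = 000 → c = 000000, weight = 0.
  m = 100 → c = 110010, weight = 3.
  m = 010 → c = 100100, weight = 2.
  m = 110 → c = 010110, weight = 3.
  m = 001 → c = 110001, weight = 3.
  m = 101 → c = 000011, weight = 2.
  m = 011 → c = 010101, weight = 3.
  m = 111 → c = 100111, weight = 4.
Tally weights:
  weight 0: 1 codewords.
  weight 2: 2 codewords.
  weight 3: 4 codewords.
  weight 4: 1 codewords.
Minimum distance d = smallest w > 0 with A_w > 0 = 2.
Sanity: Σ A_w = 8 = 2^3 = 8 ✓.


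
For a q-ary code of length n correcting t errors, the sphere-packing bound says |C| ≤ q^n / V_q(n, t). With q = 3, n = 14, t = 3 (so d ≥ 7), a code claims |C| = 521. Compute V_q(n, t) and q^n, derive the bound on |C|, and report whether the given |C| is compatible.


V_q(n, t) = 3305, q^n = 4782969, Hamming bound = 1447, |C| = 521 ≤ bound (satisfied).

Step 1: Compute V_q(n, t) = Σ_{j=0}^3 C(n, j) (q−1)^j.
  j = 0: C(14,0)·(2)^0 = 1·1 = 1.
  j = 1: C(14,1)·(2)^1 = 14·2 = 28.
  j = 2: C(14,2)·(2)^2 = 91·4 = 364.
  j = 3: C(14,3)·(2)^3 = 364·8 = 2912.
  V_q(n, t) = 1 + 28 + 364 + 2912 = 3305.
Step 2: q^n = 3^14 = 4782969.
Step 3: Hamming bound ⌊q^n / V_q(n,t)⌋ = ⌊4782969/3305⌋ = 1447.
Step 4: Compare |C| = 521 to 1447: satisfied.
The claimed |C| lies below the Hamming bound.


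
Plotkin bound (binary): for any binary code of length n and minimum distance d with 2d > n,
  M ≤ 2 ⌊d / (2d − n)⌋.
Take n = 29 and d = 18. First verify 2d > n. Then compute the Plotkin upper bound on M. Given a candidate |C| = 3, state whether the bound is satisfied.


Plotkin bound M ≤ 4; given |C| = 3 ≤ bound (satisfied).

Check applicability: 2d = 36, n = 29.
2d − n = 7 > 0, so Plotkin applies.
Compute d/(2d−n) = 18/7 ≈ 2.5714.
⌊d/(2d−n)⌋ = 2.
Plotkin bound: M ≤ 2·2 = 4.
Given |C| = 3, check: satisfied.
This |C| is below the Plotkin bound.


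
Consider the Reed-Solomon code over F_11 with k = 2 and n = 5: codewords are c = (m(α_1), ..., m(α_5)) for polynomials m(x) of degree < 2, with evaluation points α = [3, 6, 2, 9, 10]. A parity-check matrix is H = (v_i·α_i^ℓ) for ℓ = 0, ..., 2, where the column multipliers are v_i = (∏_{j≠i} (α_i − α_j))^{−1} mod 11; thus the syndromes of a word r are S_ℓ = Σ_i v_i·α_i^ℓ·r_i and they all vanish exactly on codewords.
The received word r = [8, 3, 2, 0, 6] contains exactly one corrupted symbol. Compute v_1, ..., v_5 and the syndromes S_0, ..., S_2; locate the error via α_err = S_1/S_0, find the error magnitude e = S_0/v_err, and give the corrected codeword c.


S = (10, 5, 8), error at position 2, error magnitude e = 10, c = [8, 4, 2, 0, 6].

Step 1: column multipliers v_i = (∏_{j≠i}(α_i − α_j))^{−1} mod 11.
  i = 1 (α = 3): (3−6)(3−2)(3−9)(3−10) = (−3)·1·(−6)·(−7) = −126 ≡ 6, so v_1 = 6^{−1} = 2 (mod 11).
  i = 2 (α = 6): (6−3)(6−2)(6−9)(6−10) = 3·4·(−3)·(−4) = 144 ≡ 1, so v_2 = 1^{−1} = 1 (mod 11).
  i = 3 (α = 2): (2−3)(2−6)(2−9)(2−10) = (−1)·(−4)·(−7)·(−8) = 224 ≡ 4, so v_3 = 4^{−1} = 3 (mod 11).
  i = 4 (α = 9): (9−3)(9−6)(9−2)(9−10) = 6·3·7·(−1) = −126 ≡ 6, so v_4 = 6^{−1} = 2 (mod 11).
  i = 5 (α = 10): (10−3)(10−6)(10−2)(10−9) = 7·4·8·1 = 224 ≡ 4, so v_5 = 4^{−1} = 3 (mod 11).
  v = [2, 1, 3, 2, 3].
Step 2: syndromes of r = [8, 3, 2, 0, 6] (all sums mod 11).
  S_0 = Σ v_i r_i = 2·8 + 1·3 + 3·2 + 2·0 + 3·6 = 43 ≡ 10.
  S_1 = Σ v_i α_i r_i = 2·3·8 + 1·6·3 + 3·2·2 + 2·9·0 + 3·10·6 = 258 ≡ 5.
  α_i^2 mod 11 = [9, 3, 4, 4, 1].
  S_2 = Σ v_i α_i^2 r_i = 2·9·8 + 1·3·3 + 3·4·2 + 2·4·0 + 3·1·6 = 195 ≡ 8.
  S = (10, 5, 8) ≠ 0, so r is not a codeword (an error is present).
Step 3: locate the error. For a single error e at position i, S_ℓ = v_i·e·α_i^ℓ, so α_err = S_1/S_0.
  S_0^{−1} = 10^{−1} = 10 (mod 11), so α_err = 5·10 = 50 ≡ 6 = α_2. Error position i = 2.
  Consistency check: S_2/S_1 = 8·9 = 72 ≡ 6 = α_err ✓ (single-error assumption holds).
Step 4: error magnitude e = S_0/v_2 = S_0·∏_{j≠2}(α_2 − α_j) = 10·1 = 10 ≡ 10 (mod 11).
Step 5: correct position 2: c_2 = r_2 − e = 3 − 10 ≡ 4 (mod 11). Hence c = [8, 4, 2, 0, 6].
  Check: interpolating c through the α_i gives m(x) = 1 + 6·x (degree < 2) with m(α_i) = c_i for every i, so c is indeed a codeword.


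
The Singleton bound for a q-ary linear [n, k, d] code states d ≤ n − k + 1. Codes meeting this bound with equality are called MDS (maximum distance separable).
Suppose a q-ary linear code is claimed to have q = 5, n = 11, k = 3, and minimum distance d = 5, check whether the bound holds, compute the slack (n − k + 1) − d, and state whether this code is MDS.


Singleton RHS = n − k + 1 = 9, slack = 4, bound satisfied, not MDS.

Singleton bound: d ≤ n − k + 1.
Here n = 11, k = 3, so n − k + 1 = 9.
Given d = 5, check d ≤ 9: YES.
Slack = (n − k + 1) − d = 4.
The code is NOT MDS (slack = 4 > 0).
Description: the claimed parameters are [11, 3, 5]_5; such a code would be non-MDS.


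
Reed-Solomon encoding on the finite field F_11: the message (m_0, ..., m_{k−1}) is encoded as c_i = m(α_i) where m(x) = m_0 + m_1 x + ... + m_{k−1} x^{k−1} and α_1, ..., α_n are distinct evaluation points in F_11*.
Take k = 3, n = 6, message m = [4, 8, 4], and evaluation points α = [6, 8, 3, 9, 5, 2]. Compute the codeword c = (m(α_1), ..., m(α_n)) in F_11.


c = [9, 5, 9, 4, 1, 3]

Message polynomial: m(x) = 4 + 8·x + 4·x^2 (mod 11).
For each evaluation point α_i, compute m(α_i) mod 11:
  α_1 = 6: Horner steps 4 → 10 → 9, so m(6) = 9.
  α_2 = 8: Horner steps 4 → 7 → 5, so m(8) = 5.
  α_3 = 3: Horner steps 4 → 9 → 9, so m(3) = 9.
  α_4 = 9: Horner steps 4 → 0 → 4, so m(9) = 4.
  α_5 = 5: Horner steps 4 → 6 → 1, so m(5) = 1.
  α_6 = 2: Horner steps 4 → 5 → 3, so m(2) = 3.
Codeword c = [9, 5, 9, 4, 1, 3] ∈ F_11^6.


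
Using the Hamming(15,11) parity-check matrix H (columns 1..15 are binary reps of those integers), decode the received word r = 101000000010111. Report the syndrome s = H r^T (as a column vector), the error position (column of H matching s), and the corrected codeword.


s = (0, 1, 0, 1)^T, error position = 5, corrected codeword c = 101010000010111

Compute s = H r^T mod 2 one row at a time:
  s_1 = 0 + 0 + 0 + 1 + 0 + 1 + 1 + 1 = 4 ≡ 0 (mod 2).
  s_2 = 0 + 0 + 0 + 0 + 0 + 1 + 1 + 1 = 3 ≡ 1 (mod 2).
  s_3 = 0 + 1 + 0 + 0 + 0 + 1 + 1 + 1 = 4 ≡ 0 (mod 2).
  s_4 = 1 + 1 + 0 + 0 + 0 + 1 + 1 + 1 = 5 ≡ 1 (mod 2).
s = (0, 1, 0, 1)^T — this equals column 5 of H (binary 0101), so error is at position 5.
Correct: flip bit 5 of r = 101000000010111 to get c = 101010000010111.


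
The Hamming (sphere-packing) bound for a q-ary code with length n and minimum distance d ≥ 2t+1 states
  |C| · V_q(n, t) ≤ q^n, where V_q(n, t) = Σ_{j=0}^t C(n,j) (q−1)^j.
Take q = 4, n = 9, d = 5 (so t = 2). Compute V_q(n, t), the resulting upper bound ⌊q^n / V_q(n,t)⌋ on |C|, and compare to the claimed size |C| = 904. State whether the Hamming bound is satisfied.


V_q(n, t) = 352, q^n = 262144, Hamming bound = 744, |C| = 904 > bound (violated).

Step 1: Compute V_q(n, t) = Σ_{j=0}^2 C(n, j) (q−1)^j.
  j = 0: C(9,0)·(3)^0 = 1·1 = 1.
  j = 1: C(9,1)·(3)^1 = 9·3 = 27.
  j = 2: C(9,2)·(3)^2 = 36·9 = 324.
  V_q(n, t) = 1 + 27 + 324 = 352.
Step 2: q^n = 4^9 = 262144.
Step 3: Hamming bound ⌊q^n / V_q(n,t)⌋ = ⌊262144/352⌋ = 744.
Step 4: Compare |C| = 904 to 744: violated.
The claimed |C| lies above the Hamming bound, so no 4-ary code of length 9 with d ≥ 5 can have 904 codewords.


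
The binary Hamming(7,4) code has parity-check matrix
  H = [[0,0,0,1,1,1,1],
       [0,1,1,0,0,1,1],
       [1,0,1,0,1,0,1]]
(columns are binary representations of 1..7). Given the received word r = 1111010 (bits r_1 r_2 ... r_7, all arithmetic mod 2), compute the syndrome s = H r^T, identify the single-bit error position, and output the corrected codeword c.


s = (0, 1, 0)^T, error position = 2, corrected codeword c = 1011010

Compute s = H r^T mod 2 one row at a time:
  s_1 = 1 + 0 + 1 + 0 = 2 ≡ 0 (mod 2).
  s_2 = 1 + 1 + 1 + 0 = 3 ≡ 1 (mod 2).
  s_3 = 1 + 1 + 0 + 0 = 2 ≡ 0 (mod 2).
s = (0, 1, 0)^T — this equals column 2 of H (binary 010), so error is at position 2.
Correct: flip bit 2 of r = 1111010 to get c = 1011010.


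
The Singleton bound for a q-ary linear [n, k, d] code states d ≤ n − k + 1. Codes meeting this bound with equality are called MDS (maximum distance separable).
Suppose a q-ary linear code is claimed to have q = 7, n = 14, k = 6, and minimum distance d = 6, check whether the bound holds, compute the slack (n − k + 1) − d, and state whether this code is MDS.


Singleton RHS = n − k + 1 = 9, slack = 3, bound satisfied, not MDS.

Singleton bound: d ≤ n − k + 1.
Here n = 14, k = 6, so n − k + 1 = 9.
Given d = 6, check d ≤ 9: YES.
Slack = (n − k + 1) − d = 3.
The code is NOT MDS (slack = 3 > 0).
Description: the claimed parameters are [14, 6, 6]_7; such a code would be non-MDS.


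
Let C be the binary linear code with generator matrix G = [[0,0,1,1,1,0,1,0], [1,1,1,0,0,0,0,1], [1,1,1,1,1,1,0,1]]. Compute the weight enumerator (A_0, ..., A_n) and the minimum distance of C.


Weight distribution: A_0 = 1, A_3 = 2, A_4 = 2, A_5 = 1, A_6 = 1, A_7 = 1. Minimum distance d = 3.

Enumerate all 2^3 = 8 messages m ∈ F_2^3.
For each, compute codeword c = mG in F_2^8, then tally its weight.
  m = 000 → c = 00000000, weight = 0.
  m = 100 → c = 00111010, weight = 4.
  m = 010 → c = 11100001, weight = 4.
  m = 110 → c = 11011011, weight = 6.
  m = 001 → c = 11111101, weight = 7.
  m = 101 → c = 11000111, weight = 5.
  m = 011 → c = 00011100, weight = 3.
  m = 111 → c = 00100110, weight = 3.
Tally weights:
  weight 0: 1 codewords.
  weight 3: 2 codewords.
  weight 4: 2 codewords.
  weight 5: 1 codewords.
  weight 6: 1 codewords.
  weight 7: 1 codewords.
Minimum distance d = smallest w > 0 with A_w > 0 = 3.
Sanity: Σ A_w = 8 = 2^3 = 8 ✓.


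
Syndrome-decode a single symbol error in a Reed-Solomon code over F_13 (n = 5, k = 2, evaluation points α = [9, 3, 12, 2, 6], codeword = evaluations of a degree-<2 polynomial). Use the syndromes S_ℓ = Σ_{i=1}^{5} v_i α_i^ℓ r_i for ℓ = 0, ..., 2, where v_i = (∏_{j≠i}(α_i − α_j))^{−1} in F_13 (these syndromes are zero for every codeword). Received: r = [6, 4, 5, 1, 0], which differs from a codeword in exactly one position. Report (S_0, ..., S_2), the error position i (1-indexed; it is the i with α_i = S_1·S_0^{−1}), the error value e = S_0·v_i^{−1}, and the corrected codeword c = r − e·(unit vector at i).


S = (3, 1, 9), error at position 1, error magnitude e = 10, c = [9, 4, 5, 1, 0].

Step 1: column multipliers v_i = (∏_{j≠i}(α_i − α_j))^{−1} mod 13.
  i = 1 (α = 9): (9−3)(9−12)(9−2)(9−6) = 6·(−3)·7·3 = −378 ≡ 12, so v_1 = 12^{−1} = 12 (mod 13).
  i = 2 (α = 3): (3−9)(3−12)(3−2)(3−6) = (−6)·(−9)·1·(−3) = −162 ≡ 7, so v_2 = 7^{−1} = 2 (mod 13).
  i = 3 (α = 12): (12−9)(12−3)(12−2)(12−6) = 3·9·10·6 = 1620 ≡ 8, so v_3 = 8^{−1} = 5 (mod 13).
  i = 4 (α = 2): (2−9)(2−3)(2−12)(2−6) = (−7)·(−1)·(−10)·(−4) = 280 ≡ 7, so v_4 = 7^{−1} = 2 (mod 13).
  i = 5 (α = 6): (6−9)(6−3)(6−12)(6−2) = (−3)·3·(−6)·4 = 216 ≡ 8, so v_5 = 8^{−1} = 5 (mod 13).
  v = [12, 2, 5, 2, 5].
Step 2: syndromes of r = [6, 4, 5, 1, 0] (all sums mod 13).
  S_0 = Σ v_i r_i = 12·6 + 2·4 + 5·5 + 2·1 + 5·0 = 107 ≡ 3.
  S_1 = Σ v_i α_i r_i = 12·9·6 + 2·3·4 + 5·12·5 + 2·2·1 + 5·6·0 = 976 ≡ 1.
  α_i^2 mod 13 = [3, 9, 1, 4, 10].
  S_2 = Σ v_i α_i^2 r_i = 12·3·6 + 2·9·4 + 5·1·5 + 2·4·1 + 5·10·0 = 321 ≡ 9.
  S = (3, 1, 9) ≠ 0, so r is not a codeword (an error is present).
Step 3: locate the error. For a single error e at position i, S_ℓ = v_i·e·α_i^ℓ, so α_err = S_1/S_0.
  S_0^{−1} = 3^{−1} = 9 (mod 13), so α_err = 1·9 = 9 ≡ 9 = α_1. Error position i = 1.
  Consistency check: S_2/S_1 = 9·1 = 9 ≡ 9 = α_err ✓ (single-error assumption holds).
Step 4: error magnitude e = S_0/v_1 = S_0·∏_{j≠1}(α_1 − α_j) = 3·12 = 36 ≡ 10 (mod 13).
Step 5: correct position 1: c_1 = r_1 − e = 6 − 10 ≡ 9 (mod 13). Hence c = [9, 4, 5, 1, 0].
  Check: interpolating c through the α_i gives m(x) = 8 + 3·x (degree < 2) with m(α_i) = c_i for every i, so c is indeed a codeword.


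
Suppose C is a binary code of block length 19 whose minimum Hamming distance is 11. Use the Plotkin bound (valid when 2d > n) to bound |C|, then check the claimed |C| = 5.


Plotkin bound M ≤ 6; given |C| = 5 ≤ bound (satisfied).

Check applicability: 2d = 22, n = 19.
2d − n = 3 > 0, so Plotkin applies.
Compute d/(2d−n) = 11/3 ≈ 3.6667.
⌊d/(2d−n)⌋ = 3.
Plotkin bound: M ≤ 2·3 = 6.
Given |C| = 5, check: satisfied.
This |C| is below the Plotkin bound.


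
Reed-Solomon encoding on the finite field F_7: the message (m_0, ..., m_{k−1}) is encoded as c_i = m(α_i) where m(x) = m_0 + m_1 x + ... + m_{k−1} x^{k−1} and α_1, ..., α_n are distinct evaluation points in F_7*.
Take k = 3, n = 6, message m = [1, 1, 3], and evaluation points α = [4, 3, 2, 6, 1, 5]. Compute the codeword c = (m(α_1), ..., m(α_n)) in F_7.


c = [4, 3, 1, 3, 5, 4]

Message polynomial: m(x) = 1 + 1·x + 3·x^2 (mod 7).
For each evaluation point α_i, compute m(α_i) mod 7:
  α_1 = 4: Horner steps 3 → 6 → 4, so m(4) = 4.
  α_2 = 3: Horner steps 3 → 3 → 3, so m(3) = 3.
  α_3 = 2: Horner steps 3 → 0 → 1, so m(2) = 1.
  α_4 = 6: Horner steps 3 → 5 → 3, so m(6) = 3.
  α_5 = 1: Horner steps 3 → 4 → 5, so m(1) = 5.
  α_6 = 5: Horner steps 3 → 2 → 4, so m(5) = 4.
Codeword c = [4, 3, 1, 3, 5, 4] ∈ F_7^6.


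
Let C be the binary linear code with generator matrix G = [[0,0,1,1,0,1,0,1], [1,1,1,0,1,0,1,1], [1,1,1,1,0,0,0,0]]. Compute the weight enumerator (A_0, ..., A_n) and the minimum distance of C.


Weight distribution: A_0 = 1, A_4 = 5, A_6 = 2. Minimum distance d = 4.

Enumerate all 2^3 = 8 messages m ∈ F_2^3.
For each, compute codeword c = mG in F_2^8, then tally its weight.
  m = 000 → c = 00000000, weight = 0.
  m = 100 → c = 00110101, weight = 4.
  m = 010 → c = 11101011, weight = 6.
  m = 110 → c = 11011110, weight = 6.
  m = 001 → c = 11110000, weight = 4.
  m = 101 → c = 11000101, weight = 4.
  m = 011 → c = 00011011, weight = 4.
  m = 111 → c = 00101110, weight = 4.
Tally weights:
  weight 0: 1 codewords.
  weight 4: 5 codewords.
  weight 6: 2 codewords.
Minimum distance d = smallest w > 0 with A_w > 0 = 4.
Sanity: Σ A_w = 8 = 2^3 = 8 ✓.
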